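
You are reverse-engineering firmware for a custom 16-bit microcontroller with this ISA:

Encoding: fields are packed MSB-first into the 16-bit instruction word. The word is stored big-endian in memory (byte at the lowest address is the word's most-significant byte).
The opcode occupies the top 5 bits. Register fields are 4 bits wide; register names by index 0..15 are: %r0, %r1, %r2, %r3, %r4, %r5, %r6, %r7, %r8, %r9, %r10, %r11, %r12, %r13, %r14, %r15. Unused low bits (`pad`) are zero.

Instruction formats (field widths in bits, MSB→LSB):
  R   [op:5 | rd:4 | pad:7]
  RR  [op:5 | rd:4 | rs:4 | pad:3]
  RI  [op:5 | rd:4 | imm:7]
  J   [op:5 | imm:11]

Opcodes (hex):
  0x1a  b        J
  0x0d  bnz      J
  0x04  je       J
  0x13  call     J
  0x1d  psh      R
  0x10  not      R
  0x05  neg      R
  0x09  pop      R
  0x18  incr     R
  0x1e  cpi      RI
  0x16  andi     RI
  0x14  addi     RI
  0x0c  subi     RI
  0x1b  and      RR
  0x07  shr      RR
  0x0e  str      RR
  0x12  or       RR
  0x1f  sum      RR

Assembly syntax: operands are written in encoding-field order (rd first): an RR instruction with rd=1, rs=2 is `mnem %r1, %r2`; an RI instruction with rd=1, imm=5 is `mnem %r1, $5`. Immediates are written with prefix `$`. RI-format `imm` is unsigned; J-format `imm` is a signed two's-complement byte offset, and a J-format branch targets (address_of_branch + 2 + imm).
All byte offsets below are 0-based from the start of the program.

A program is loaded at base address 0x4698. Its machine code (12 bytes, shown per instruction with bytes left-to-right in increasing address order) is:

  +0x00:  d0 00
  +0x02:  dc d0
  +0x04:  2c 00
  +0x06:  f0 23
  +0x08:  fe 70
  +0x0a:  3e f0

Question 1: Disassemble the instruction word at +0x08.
sum %r12, %r14

[08] fe 70 → 0xfe70
  opcode bits[15:11]=0x1f: sum/RR
  rd@[10:7]=0xc ⇒ %r12
  rs@[6:3]=0xe ⇒ %r14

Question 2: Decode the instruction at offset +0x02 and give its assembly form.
@+02  big-endian(dc d0) = 0xdcd0
  op=0xdcd0>>11=0x1b ⇒ and (RR)
  [10:7] rd=9 = %r9
  [6:3] rs=10 = %r10

and %r9, %r10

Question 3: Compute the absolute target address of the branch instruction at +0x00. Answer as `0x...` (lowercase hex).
[00] d0 00 → 0xd000
  top 5b → 0x1a → b [J]
  imm@[10:0]=0x0 ⇒ $0
  target = base 0x4698 + off 0x00 + 2 + imm 0 = 0x469a

0x469a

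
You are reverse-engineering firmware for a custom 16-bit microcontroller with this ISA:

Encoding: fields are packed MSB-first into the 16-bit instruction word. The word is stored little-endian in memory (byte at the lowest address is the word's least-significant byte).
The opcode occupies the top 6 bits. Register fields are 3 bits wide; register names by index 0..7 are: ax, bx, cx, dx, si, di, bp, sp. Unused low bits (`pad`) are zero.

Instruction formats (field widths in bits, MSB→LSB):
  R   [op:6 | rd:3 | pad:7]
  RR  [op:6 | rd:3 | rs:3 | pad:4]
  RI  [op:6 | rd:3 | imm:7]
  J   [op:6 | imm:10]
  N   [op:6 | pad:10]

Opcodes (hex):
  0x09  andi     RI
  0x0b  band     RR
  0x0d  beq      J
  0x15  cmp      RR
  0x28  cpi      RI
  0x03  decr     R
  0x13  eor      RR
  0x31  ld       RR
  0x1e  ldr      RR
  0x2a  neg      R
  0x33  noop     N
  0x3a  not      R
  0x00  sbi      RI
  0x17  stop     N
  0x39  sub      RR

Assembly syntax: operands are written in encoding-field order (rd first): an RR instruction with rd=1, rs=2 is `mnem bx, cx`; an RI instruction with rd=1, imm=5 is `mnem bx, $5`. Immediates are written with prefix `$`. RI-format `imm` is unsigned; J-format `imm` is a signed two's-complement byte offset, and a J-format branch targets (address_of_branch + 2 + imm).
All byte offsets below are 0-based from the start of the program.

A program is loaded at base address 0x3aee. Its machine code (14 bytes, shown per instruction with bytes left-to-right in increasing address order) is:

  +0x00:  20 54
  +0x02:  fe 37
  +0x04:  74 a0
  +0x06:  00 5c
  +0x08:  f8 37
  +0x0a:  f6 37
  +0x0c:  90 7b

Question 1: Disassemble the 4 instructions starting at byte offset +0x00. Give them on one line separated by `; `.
cmp ax, cx; beq $-2; cpi ax, $116; stop

off 0x00: read 20 54 as little → 0x5420
  top 6b → 0x15 → cmp [RR]
  rd: (w>>7)&0x7=0x0 → ax
  rs: (w>>4)&0x7=0x2 → cx
off 0x02: read fe 37 as little → 0x37fe
  top 6b → 0xd → beq [J]
  imm: (w>>0)&0x3ff=0x3fe (s10→-2) → $-2
off 0x04: read 74 a0 as little → 0xa074
  top 6b → 0x28 → cpi [RI]
  rd: (w>>7)&0x7=0x0 → ax
  imm: (w>>0)&0x7f=0x74 → $116
off 0x06: read 00 5c as little → 0x5c00
  top 6b → 0x17 → stop [N]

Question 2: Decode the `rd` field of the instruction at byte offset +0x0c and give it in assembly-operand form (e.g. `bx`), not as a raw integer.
sp

@+0c  little-endian(90 7b) = 0x7b90
  top 6b → 0x1e → ldr [RR]
  [9:7] rd=7 = sp
  [6:4] rs=1 = bx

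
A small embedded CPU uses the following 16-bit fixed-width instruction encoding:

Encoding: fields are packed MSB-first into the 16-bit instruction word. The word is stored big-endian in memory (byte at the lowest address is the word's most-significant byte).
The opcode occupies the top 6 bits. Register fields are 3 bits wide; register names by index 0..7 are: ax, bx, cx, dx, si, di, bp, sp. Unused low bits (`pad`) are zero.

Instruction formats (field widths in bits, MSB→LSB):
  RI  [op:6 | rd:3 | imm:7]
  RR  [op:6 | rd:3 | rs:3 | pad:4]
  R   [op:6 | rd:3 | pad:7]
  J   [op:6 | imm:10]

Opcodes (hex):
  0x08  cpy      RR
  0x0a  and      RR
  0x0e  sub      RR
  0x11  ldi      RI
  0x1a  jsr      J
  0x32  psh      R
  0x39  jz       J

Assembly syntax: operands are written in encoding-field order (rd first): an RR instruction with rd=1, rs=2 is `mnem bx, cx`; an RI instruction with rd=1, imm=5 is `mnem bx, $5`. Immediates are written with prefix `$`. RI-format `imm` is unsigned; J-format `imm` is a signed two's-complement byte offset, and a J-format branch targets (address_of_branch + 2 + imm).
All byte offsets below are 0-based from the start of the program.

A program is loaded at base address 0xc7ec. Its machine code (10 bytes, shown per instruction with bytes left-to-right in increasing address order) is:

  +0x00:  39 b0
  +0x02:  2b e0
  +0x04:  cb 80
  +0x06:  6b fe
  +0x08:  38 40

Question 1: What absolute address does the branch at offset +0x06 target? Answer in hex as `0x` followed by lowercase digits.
[06] 6b fe → 0x6bfe
  opcode bits[15:10]=0x1a: jsr/J
  imm: (w>>0)&0x3ff=0x3fe (s10→-2) → $-2
  target = base 0xc7ec + off 0x06 + 2 + imm -2 = 0xc7f2

0xc7f2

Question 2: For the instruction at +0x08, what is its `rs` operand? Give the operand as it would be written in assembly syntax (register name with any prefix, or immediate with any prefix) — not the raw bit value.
+0x08: 38 40 ⇒ word 0x3840 (big)
  op=0x3840>>10=0xe ⇒ sub (RR)
  [9:7] rd=0 = ax
  [6:4] rs=4 = si

si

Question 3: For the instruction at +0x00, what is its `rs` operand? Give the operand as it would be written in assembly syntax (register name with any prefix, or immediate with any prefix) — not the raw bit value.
[00] 39 b0 → 0x39b0
  op=0x39b0>>10=0xe ⇒ sub (RR)
  rd: (w>>7)&0x7=0x3 → dx
  rs: (w>>4)&0x7=0x3 → dx

dx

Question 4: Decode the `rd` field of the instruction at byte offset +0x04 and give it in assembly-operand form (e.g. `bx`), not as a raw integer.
[04] cb 80 → 0xcb80
  op=0xcb80>>10=0x32 ⇒ psh (R)
  rd@[9:7]=0x7 ⇒ sp

sp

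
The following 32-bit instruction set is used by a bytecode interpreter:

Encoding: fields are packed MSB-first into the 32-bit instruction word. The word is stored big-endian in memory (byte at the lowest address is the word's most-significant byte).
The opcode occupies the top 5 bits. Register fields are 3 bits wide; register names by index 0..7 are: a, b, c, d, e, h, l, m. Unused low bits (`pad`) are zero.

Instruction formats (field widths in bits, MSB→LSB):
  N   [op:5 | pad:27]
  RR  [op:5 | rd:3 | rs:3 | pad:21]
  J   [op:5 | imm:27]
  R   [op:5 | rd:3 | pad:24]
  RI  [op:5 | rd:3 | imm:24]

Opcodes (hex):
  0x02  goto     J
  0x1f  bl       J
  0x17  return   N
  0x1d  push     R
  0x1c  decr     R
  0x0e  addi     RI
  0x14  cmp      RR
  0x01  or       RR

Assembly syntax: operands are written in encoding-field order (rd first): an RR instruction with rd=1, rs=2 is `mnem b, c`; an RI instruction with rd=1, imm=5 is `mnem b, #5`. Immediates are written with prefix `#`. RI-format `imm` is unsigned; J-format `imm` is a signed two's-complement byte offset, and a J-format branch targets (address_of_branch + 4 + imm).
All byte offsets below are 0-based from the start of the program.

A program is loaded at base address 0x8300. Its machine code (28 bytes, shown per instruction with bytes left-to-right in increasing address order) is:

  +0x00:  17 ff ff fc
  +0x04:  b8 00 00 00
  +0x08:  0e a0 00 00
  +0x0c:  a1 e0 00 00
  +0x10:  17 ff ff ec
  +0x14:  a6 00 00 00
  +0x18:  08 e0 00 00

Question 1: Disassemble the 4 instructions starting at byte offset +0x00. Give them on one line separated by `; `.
goto #-4; return; or l, h; cmp b, m

off 0x00: read 17 ff ff fc as big → 0x17fffffc
  opcode bits[31:27]=0x2: goto/J
  imm: (w>>0)&0x7ffffff=0x7fffffc (s27→-4) → #-4
off 0x04: read b8 00 00 00 as big → 0xb8000000
  opcode bits[31:27]=0x17: return/N
off 0x08: read 0e a0 00 00 as big → 0x0ea00000
  opcode bits[31:27]=0x1: or/RR
  rd: (w>>24)&0x7=0x6 → l
  rs: (w>>21)&0x7=0x5 → h
off 0x0c: read a1 e0 00 00 as big → 0xa1e00000
  opcode bits[31:27]=0x14: cmp/RR
  rd: (w>>24)&0x7=0x1 → b
  rs: (w>>21)&0x7=0x7 → m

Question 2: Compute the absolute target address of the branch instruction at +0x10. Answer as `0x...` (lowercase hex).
[10] 17 ff ff ec → 0x17ffffec
  op=0x17ffffec>>27=0x2 ⇒ goto (J)
  [26:0] imm=134217708 (s27→-20) = #-20
  target = base 0x8300 + off 0x10 + 4 + imm -20 = 0x8300

0x8300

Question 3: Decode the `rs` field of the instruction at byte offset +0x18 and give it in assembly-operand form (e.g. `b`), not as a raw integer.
off 0x18: read 08 e0 00 00 as big → 0x08e00000
  op=0x08e00000>>27=0x1 ⇒ or (RR)
  rd@[26:24]=0x0 ⇒ a
  rs@[23:21]=0x7 ⇒ m

m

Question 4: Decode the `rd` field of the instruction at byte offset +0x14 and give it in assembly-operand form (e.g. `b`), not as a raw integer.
l

@+14  big-endian(a6 00 00 00) = 0xa6000000
  op=0xa6000000>>27=0x14 ⇒ cmp (RR)
  rd@[26:24]=0x6 ⇒ l
  rs@[23:21]=0x0 ⇒ a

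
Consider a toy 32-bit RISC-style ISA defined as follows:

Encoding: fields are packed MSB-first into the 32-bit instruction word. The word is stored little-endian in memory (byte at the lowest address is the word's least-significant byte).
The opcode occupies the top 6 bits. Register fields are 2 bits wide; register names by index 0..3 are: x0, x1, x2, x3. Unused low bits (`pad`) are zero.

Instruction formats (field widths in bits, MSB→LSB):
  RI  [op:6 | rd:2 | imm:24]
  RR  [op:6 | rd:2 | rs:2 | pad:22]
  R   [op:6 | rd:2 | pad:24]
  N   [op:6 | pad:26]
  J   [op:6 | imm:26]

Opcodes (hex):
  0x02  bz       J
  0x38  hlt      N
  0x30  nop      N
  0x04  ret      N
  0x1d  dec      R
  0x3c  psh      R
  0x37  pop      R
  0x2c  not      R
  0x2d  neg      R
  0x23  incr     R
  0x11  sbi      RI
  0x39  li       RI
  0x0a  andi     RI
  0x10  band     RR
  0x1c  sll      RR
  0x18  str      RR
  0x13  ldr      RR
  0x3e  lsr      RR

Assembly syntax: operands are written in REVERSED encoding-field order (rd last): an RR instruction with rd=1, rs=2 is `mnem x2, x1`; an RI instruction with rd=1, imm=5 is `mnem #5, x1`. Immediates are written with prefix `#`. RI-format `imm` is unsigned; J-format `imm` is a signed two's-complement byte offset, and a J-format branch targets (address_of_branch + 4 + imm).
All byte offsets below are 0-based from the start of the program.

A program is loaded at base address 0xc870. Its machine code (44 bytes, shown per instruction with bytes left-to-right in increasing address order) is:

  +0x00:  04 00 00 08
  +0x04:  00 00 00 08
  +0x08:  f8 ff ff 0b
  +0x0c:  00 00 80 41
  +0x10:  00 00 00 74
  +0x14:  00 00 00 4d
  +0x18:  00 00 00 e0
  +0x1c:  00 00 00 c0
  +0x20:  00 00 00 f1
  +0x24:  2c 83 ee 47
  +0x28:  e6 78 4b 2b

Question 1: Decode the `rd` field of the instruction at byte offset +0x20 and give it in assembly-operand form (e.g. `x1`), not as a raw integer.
x1

[20] 00 00 00 f1 → 0xf1000000
  opcode bits[31:26]=0x3c: psh/R
  [25:24] rd=1 = x1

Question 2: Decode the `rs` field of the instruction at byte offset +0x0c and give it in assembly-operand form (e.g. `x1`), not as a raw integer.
@+0c  little-endian(00 00 80 41) = 0x41800000
  op=0x41800000>>26=0x10 ⇒ band (RR)
  [25:24] rd=1 = x1
  [23:22] rs=2 = x2

x2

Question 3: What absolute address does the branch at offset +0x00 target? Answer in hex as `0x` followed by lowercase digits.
0xc878

off 0x00: read 04 00 00 08 as little → 0x08000004
  op=0x08000004>>26=0x2 ⇒ bz (J)
  imm@[25:0]=0x4 ⇒ #4
  target = base 0xc870 + off 0x00 + 4 + imm 4 = 0xc878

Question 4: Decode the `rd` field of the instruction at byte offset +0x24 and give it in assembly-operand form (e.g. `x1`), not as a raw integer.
x3

+0x24: 2c 83 ee 47 ⇒ word 0x47ee832c (little)
  opcode bits[31:26]=0x11: sbi/RI
  rd: (w>>24)&0x3=0x3 → x3
  imm: (w>>0)&0xffffff=0xee832c → #15631148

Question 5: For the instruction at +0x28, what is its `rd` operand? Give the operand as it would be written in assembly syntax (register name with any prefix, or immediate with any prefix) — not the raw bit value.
x3

@+28  little-endian(e6 78 4b 2b) = 0x2b4b78e6
  opcode bits[31:26]=0xa: andi/RI
  rd: (w>>24)&0x3=0x3 → x3
  imm: (w>>0)&0xffffff=0x4b78e6 → #4946150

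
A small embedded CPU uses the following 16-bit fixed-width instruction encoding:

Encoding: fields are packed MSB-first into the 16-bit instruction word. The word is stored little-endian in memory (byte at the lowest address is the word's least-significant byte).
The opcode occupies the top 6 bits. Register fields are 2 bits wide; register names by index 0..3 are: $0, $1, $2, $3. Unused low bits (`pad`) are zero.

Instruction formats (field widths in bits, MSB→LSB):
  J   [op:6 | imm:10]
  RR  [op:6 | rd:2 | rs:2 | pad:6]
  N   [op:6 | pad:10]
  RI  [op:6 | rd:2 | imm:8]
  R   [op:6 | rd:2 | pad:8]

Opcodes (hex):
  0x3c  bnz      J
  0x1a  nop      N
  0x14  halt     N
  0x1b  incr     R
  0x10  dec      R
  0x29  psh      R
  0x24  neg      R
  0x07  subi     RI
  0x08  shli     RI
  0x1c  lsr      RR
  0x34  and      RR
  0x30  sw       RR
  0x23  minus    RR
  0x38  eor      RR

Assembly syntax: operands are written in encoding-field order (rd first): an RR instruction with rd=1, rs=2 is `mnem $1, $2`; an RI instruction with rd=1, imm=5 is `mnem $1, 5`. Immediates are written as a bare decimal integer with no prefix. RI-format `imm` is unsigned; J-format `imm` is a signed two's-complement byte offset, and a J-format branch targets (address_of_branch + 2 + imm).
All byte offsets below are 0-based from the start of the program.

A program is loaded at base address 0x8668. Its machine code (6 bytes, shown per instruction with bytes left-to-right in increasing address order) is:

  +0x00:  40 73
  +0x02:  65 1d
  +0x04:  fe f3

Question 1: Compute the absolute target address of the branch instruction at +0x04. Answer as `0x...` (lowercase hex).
off 0x04: read fe f3 as little → 0xf3fe
  op=0xf3fe>>10=0x3c ⇒ bnz (J)
  [9:0] imm=1022 (s10→-2) = -2
  target = base 0x8668 + off 0x04 + 2 + imm -2 = 0x866c

0x866c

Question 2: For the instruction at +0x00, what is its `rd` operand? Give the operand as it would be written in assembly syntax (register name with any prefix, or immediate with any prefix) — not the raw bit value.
+0x00: 40 73 ⇒ word 0x7340 (little)
  opcode bits[15:10]=0x1c: lsr/RR
  rd@[9:8]=0x3 ⇒ $3
  rs@[7:6]=0x1 ⇒ $1

$3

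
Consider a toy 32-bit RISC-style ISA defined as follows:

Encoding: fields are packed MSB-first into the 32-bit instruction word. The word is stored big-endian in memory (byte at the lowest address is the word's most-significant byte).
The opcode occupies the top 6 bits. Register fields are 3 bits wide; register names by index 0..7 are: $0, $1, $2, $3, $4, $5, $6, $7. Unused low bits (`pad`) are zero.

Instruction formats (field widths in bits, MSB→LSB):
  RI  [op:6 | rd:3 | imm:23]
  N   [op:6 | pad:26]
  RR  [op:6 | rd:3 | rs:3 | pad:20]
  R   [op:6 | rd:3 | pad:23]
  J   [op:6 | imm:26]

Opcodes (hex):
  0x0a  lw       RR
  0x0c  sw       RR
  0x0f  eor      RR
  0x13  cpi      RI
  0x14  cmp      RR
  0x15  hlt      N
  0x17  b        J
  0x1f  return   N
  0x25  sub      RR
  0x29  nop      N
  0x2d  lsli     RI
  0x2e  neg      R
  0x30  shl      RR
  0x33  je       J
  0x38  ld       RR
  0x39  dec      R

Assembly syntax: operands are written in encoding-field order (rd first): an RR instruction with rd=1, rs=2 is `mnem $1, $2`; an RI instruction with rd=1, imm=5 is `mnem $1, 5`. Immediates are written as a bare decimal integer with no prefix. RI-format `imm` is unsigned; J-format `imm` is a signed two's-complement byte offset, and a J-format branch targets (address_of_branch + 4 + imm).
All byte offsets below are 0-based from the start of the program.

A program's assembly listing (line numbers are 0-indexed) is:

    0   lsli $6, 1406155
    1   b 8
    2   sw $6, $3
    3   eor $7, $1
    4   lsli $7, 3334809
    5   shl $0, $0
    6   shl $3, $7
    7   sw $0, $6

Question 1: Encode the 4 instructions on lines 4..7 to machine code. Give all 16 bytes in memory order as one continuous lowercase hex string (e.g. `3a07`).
b7b2e299c0000000c1f0000030600000

L4: lsli op=0x2d:6|rd=7:3|imm=3334809:23 ⇒ 0xb7b2e299 ⇒ big b7 b2 e2 99
L5: shl op=0x30:6|rd=0:3|rs=0:3|pad=0:20 ⇒ 0xc0000000 ⇒ big c0 00 00 00
L6: shl op=0x30:6|rd=3:3|rs=7:3|pad=0:20 ⇒ 0xc1f00000 ⇒ big c1 f0 00 00
L7: sw op=0xc:6|rd=0:3|rs=6:3|pad=0:20 ⇒ 0x30600000 ⇒ big 30 60 00 00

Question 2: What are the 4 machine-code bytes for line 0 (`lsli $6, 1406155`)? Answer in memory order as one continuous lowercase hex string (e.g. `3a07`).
L0: lsli op=0x2d:6|rd=6:3|imm=1406155:23 ⇒ 0xb71574cb ⇒ big b7 15 74 cb

b71574cb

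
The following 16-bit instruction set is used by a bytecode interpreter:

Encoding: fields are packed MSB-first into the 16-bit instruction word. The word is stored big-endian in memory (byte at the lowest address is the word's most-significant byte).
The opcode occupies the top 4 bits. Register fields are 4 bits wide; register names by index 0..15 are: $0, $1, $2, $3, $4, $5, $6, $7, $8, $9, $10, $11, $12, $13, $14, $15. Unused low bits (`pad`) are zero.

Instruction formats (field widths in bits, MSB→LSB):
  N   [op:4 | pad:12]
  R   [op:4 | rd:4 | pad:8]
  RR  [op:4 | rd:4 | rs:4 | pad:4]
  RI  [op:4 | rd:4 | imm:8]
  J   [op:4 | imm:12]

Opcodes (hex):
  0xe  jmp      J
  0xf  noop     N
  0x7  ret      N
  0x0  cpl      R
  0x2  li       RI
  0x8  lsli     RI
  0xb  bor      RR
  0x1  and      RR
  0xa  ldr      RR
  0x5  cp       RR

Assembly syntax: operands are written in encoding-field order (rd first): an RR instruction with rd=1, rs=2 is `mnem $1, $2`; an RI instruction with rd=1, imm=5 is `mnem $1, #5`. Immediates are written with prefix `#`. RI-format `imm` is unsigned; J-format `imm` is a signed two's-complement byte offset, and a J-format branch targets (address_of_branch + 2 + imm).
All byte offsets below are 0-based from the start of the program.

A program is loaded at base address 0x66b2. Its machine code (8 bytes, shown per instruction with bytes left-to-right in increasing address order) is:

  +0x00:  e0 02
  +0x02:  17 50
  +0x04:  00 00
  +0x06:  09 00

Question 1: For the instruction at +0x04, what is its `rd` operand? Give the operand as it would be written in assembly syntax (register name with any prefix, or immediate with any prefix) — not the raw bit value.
@+04  big-endian(00 00) = 0x0000
  op=0x0000>>12=0x0 ⇒ cpl (R)
  rd: (w>>8)&0xf=0x0 → $0

$0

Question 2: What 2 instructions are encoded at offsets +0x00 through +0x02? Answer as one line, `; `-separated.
jmp #2; and $7, $5

[00] e0 02 → 0xe002
  opcode bits[15:12]=0xe: jmp/J
  imm: (w>>0)&0xfff=0x2 → #2
[02] 17 50 → 0x1750
  opcode bits[15:12]=0x1: and/RR
  rd: (w>>8)&0xf=0x7 → $7
  rs: (w>>4)&0xf=0x5 → $5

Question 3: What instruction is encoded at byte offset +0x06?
+0x06: 09 00 ⇒ word 0x0900 (big)
  opcode bits[15:12]=0x0: cpl/R
  [11:8] rd=9 = $9

cpl $9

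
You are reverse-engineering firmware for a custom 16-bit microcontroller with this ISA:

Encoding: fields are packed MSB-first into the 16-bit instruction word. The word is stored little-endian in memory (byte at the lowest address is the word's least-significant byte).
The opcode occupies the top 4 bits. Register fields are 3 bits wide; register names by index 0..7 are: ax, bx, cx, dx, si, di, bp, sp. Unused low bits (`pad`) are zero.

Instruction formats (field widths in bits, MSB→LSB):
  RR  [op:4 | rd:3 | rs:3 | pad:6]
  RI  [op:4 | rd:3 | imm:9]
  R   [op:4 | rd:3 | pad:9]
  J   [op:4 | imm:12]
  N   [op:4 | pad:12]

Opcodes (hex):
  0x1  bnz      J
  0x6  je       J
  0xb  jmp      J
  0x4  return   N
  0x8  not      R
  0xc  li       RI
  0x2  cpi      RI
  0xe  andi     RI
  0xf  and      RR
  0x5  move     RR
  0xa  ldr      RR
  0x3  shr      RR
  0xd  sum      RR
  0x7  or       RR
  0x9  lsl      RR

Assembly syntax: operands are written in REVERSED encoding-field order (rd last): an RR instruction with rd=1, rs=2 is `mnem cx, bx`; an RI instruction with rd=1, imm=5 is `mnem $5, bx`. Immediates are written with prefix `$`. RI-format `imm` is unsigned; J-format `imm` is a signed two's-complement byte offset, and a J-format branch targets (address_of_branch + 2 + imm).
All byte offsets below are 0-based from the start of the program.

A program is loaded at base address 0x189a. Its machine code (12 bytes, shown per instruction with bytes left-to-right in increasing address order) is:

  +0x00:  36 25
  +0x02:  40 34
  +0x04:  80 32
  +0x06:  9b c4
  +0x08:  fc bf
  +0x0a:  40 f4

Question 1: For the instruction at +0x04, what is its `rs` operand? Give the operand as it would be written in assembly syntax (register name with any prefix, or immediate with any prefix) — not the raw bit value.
+0x04: 80 32 ⇒ word 0x3280 (little)
  opcode bits[15:12]=0x3: shr/RR
  rd@[11:9]=0x1 ⇒ bx
  rs@[8:6]=0x2 ⇒ cx

cx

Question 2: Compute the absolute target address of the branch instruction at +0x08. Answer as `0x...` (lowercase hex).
0x18a0

[08] fc bf → 0xbffc
  op=0xbffc>>12=0xb ⇒ jmp (J)
  [11:0] imm=4092 (s12→-4) = $-4
  target = base 0x189a + off 0x08 + 2 + imm -4 = 0x18a0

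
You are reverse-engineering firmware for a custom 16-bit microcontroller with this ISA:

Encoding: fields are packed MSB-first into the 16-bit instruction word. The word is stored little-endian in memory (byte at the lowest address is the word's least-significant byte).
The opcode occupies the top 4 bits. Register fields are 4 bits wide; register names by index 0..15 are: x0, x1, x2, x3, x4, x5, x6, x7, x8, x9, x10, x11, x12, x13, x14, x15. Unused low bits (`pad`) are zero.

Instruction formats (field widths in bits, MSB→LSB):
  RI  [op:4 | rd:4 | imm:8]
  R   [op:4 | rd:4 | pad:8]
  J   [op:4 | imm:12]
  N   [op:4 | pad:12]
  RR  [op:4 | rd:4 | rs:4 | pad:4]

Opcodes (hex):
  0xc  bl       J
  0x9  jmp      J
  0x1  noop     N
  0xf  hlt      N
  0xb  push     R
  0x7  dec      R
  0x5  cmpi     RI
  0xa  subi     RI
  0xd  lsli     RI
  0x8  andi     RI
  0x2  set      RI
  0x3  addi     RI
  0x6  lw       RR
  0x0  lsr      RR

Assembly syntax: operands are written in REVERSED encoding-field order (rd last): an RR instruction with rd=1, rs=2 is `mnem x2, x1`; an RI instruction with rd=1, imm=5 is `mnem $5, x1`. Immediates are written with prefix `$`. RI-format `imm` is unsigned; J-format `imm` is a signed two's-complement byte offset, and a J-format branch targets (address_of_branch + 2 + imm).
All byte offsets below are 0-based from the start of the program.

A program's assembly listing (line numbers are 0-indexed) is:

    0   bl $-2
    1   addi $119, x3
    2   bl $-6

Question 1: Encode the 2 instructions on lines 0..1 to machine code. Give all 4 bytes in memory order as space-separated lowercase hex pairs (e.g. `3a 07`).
fe cf 77 33

0. bl fields op=0xc:4|imm=-2:12 → word cffeh → fe cf
1. addi fields op=0x3:4|rd=3:4|imm=119:8 → word 3377h → 77 33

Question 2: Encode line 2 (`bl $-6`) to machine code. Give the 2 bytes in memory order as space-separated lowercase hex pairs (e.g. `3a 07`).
fa cf

2. bl fields op=0xc:4|imm=-6:12 → word cffah → fa cf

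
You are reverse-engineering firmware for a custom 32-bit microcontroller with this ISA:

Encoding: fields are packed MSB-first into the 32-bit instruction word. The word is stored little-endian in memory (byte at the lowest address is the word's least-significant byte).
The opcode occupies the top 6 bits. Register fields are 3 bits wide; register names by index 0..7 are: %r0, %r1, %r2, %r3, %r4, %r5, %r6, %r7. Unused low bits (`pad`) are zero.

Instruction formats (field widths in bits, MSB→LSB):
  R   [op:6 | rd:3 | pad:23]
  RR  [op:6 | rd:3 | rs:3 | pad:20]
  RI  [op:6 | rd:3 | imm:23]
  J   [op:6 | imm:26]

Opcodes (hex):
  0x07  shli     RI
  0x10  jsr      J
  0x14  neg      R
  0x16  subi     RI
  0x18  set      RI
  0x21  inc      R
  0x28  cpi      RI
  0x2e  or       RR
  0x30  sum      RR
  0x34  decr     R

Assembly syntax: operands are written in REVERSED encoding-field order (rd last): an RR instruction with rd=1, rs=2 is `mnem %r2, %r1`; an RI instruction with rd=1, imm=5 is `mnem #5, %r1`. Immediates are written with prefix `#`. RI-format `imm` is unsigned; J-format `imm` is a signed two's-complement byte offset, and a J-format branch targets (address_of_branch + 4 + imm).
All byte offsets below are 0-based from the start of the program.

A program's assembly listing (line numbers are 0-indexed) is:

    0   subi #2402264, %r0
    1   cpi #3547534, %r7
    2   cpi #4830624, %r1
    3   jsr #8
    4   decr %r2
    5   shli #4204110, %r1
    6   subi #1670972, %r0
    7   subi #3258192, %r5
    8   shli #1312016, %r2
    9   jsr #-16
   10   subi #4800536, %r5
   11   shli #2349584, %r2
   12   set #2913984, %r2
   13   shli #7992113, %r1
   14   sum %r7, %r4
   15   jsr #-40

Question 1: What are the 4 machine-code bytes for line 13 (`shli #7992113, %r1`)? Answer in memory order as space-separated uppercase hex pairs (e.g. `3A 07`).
31 F3 F9 1C

line 13 (shli): pack op=0x7:6|rd=1:3|imm=7992113:23 = 0x1cf9f331; little→ 31 f3 f9 1c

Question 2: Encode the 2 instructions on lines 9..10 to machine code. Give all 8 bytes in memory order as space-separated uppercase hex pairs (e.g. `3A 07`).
L9: jsr op=0x10:6|imm=-16:26 ⇒ 0x43fffff0 ⇒ little f0 ff ff 43
L10: subi op=0x16:6|rd=5:3|imm=4800536:23 ⇒ 0x5ac94018 ⇒ little 18 40 c9 5a

F0 FF FF 43 18 40 C9 5A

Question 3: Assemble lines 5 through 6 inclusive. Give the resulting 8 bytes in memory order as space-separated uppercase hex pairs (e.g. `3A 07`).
5. shli fields op=0x7:6|rd=1:3|imm=4204110:23 → word 1cc0264eh → 4e 26 c0 1c
6. subi fields op=0x16:6|rd=0:3|imm=1670972:23 → word 58197f3ch → 3c 7f 19 58

4E 26 C0 1C 3C 7F 19 58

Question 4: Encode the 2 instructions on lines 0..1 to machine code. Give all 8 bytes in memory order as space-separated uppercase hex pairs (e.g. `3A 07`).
D8 A7 24 58 8E 21 B6 A3

line 0 (subi): pack op=0x16:6|rd=0:3|imm=2402264:23 = 0x5824a7d8; little→ d8 a7 24 58
line 1 (cpi): pack op=0x28:6|rd=7:3|imm=3547534:23 = 0xa3b6218e; little→ 8e 21 b6 a3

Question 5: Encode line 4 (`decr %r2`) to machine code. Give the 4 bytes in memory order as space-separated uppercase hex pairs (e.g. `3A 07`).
4. decr fields op=0x34:6|rd=2:3|pad=0:23 → word d1000000h → 00 00 00 d1

00 00 00 D1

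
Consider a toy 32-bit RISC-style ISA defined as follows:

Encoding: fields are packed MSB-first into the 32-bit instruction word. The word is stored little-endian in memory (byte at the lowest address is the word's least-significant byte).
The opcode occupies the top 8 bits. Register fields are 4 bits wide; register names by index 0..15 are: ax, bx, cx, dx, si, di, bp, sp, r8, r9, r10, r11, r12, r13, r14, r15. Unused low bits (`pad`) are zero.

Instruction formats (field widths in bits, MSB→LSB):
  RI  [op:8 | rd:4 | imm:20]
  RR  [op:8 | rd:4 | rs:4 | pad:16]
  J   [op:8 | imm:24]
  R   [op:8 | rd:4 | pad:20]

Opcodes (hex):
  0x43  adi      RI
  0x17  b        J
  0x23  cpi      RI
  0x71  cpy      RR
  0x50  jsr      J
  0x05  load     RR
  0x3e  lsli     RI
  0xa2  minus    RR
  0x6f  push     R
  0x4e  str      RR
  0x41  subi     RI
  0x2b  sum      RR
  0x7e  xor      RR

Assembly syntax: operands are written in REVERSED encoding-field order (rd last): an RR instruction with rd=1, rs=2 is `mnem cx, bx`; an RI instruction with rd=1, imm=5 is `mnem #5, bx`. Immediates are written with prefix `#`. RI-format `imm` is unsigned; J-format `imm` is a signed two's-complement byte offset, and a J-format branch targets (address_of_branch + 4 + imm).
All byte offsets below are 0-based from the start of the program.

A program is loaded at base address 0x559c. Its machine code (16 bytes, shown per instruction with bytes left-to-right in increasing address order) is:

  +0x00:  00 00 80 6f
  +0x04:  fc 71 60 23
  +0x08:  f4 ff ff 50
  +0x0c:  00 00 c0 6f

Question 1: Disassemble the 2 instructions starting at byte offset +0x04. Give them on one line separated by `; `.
cpi #29180, bp; jsr #-12

[04] fc 71 60 23 → 0x236071fc
  op=0x236071fc>>24=0x23 ⇒ cpi (RI)
  [23:20] rd=6 = bp
  [19:0] imm=29180 = #29180
[08] f4 ff ff 50 → 0x50fffff4
  op=0x50fffff4>>24=0x50 ⇒ jsr (J)
  [23:0] imm=16777204 (s24→-12) = #-12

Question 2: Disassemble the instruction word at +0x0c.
off 0x0c: read 00 00 c0 6f as little → 0x6fc00000
  top 8b → 0x6f → push [R]
  [23:20] rd=12 = r12

push r12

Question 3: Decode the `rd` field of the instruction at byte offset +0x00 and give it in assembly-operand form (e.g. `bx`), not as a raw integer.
r8

off 0x00: read 00 00 80 6f as little → 0x6f800000
  opcode bits[31:24]=0x6f: push/R
  [23:20] rd=8 = r8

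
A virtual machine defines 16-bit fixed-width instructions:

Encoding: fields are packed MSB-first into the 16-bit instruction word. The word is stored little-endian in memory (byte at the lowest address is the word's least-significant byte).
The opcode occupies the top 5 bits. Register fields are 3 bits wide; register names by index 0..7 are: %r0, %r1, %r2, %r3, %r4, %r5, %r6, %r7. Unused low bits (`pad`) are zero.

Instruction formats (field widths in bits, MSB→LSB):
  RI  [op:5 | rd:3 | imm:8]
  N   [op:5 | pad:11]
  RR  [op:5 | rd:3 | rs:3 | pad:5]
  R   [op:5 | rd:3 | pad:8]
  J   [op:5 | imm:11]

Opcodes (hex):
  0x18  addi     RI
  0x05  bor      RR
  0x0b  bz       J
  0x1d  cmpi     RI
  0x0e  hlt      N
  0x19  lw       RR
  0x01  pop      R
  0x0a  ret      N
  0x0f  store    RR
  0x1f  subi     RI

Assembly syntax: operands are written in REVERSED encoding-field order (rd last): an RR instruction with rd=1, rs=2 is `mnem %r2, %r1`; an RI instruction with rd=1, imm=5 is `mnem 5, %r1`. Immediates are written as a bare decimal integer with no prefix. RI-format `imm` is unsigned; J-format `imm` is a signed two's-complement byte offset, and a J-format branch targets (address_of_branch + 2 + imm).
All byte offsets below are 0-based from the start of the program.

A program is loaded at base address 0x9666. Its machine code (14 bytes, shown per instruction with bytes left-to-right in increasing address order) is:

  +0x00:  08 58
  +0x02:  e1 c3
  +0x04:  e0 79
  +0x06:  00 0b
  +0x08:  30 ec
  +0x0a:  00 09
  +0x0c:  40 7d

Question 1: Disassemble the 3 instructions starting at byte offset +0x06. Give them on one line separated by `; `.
pop %r3; cmpi 48, %r4; pop %r1

[06] 00 0b → 0x0b00
  op=0x0b00>>11=0x1 ⇒ pop (R)
  [10:8] rd=3 = %r3
[08] 30 ec → 0xec30
  op=0xec30>>11=0x1d ⇒ cmpi (RI)
  [10:8] rd=4 = %r4
  [7:0] imm=48 = 48
[0a] 00 09 → 0x0900
  op=0x0900>>11=0x1 ⇒ pop (R)
  [10:8] rd=1 = %r1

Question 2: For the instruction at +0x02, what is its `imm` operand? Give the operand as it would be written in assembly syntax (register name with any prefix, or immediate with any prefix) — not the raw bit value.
225

@+02  little-endian(e1 c3) = 0xc3e1
  top 5b → 0x18 → addi [RI]
  [10:8] rd=3 = %r3
  [7:0] imm=225 = 225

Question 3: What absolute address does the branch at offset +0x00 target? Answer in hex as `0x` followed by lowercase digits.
@+00  little-endian(08 58) = 0x5808
  top 5b → 0xb → bz [J]
  imm: (w>>0)&0x7ff=0x8 → 8
  target = base 0x9666 + off 0x00 + 2 + imm 8 = 0x9670

0x9670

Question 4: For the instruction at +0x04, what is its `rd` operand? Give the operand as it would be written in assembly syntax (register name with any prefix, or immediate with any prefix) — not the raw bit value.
off 0x04: read e0 79 as little → 0x79e0
  top 5b → 0xf → store [RR]
  rd: (w>>8)&0x7=0x1 → %r1
  rs: (w>>5)&0x7=0x7 → %r7

%r1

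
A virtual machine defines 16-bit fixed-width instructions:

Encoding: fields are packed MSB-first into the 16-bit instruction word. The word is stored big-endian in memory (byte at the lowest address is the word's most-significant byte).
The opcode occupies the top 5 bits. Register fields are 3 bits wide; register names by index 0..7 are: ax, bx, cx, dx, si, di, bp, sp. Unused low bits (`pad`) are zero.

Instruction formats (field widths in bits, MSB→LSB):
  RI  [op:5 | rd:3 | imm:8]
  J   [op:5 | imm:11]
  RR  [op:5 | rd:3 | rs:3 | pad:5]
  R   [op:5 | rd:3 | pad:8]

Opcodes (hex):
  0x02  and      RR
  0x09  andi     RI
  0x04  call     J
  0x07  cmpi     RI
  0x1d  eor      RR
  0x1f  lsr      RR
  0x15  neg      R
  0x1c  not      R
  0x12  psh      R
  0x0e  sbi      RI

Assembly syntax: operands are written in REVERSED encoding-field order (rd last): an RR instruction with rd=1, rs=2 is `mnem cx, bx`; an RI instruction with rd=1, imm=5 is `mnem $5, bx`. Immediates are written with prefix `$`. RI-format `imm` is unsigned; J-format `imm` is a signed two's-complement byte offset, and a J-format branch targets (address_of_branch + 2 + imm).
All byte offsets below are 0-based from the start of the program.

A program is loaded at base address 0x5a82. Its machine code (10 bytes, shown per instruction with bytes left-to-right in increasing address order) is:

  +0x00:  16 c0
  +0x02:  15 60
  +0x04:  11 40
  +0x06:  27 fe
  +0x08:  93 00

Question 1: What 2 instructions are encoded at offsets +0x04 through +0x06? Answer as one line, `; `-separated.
and cx, bx; call $-2

@+04  big-endian(11 40) = 0x1140
  opcode bits[15:11]=0x2: and/RR
  rd: (w>>8)&0x7=0x1 → bx
  rs: (w>>5)&0x7=0x2 → cx
@+06  big-endian(27 fe) = 0x27fe
  opcode bits[15:11]=0x4: call/J
  imm: (w>>0)&0x7ff=0x7fe (s11→-2) → $-2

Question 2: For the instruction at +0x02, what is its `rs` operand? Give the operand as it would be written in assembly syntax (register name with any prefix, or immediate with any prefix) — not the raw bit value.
[02] 15 60 → 0x1560
  top 5b → 0x2 → and [RR]
  rd: (w>>8)&0x7=0x5 → di
  rs: (w>>5)&0x7=0x3 → dx

dx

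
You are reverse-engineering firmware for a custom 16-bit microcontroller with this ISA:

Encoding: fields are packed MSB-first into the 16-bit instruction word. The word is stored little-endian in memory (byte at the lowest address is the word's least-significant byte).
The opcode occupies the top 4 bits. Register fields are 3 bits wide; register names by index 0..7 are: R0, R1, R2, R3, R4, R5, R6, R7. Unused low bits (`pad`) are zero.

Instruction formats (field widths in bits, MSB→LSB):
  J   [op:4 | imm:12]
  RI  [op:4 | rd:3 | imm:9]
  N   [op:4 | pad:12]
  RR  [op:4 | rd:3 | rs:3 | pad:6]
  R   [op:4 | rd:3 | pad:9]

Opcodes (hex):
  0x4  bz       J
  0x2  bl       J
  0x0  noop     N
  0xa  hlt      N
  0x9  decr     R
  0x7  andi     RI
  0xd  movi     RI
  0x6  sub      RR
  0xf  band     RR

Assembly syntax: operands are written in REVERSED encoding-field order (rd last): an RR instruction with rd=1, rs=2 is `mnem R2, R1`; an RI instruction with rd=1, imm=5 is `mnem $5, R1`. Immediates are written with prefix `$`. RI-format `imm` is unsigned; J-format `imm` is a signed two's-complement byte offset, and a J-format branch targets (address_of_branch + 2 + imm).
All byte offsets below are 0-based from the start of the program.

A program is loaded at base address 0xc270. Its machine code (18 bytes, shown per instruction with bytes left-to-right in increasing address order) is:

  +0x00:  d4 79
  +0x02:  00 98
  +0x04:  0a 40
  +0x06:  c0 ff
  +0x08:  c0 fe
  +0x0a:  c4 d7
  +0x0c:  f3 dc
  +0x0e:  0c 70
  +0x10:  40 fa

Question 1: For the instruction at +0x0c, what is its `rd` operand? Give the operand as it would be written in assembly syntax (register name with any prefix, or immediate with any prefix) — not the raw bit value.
R6

+0x0c: f3 dc ⇒ word 0xdcf3 (little)
  top 4b → 0xd → movi [RI]
  rd: (w>>9)&0x7=0x6 → R6
  imm: (w>>0)&0x1ff=0xf3 → $243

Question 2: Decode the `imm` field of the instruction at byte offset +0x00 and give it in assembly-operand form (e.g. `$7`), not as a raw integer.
[00] d4 79 → 0x79d4
  op=0x79d4>>12=0x7 ⇒ andi (RI)
  rd@[11:9]=0x4 ⇒ R4
  imm@[8:0]=0x1d4 ⇒ $468

$468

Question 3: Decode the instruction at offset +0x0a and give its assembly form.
movi $452, R3

+0x0a: c4 d7 ⇒ word 0xd7c4 (little)
  op=0xd7c4>>12=0xd ⇒ movi (RI)
  rd: (w>>9)&0x7=0x3 → R3
  imm: (w>>0)&0x1ff=0x1c4 → $452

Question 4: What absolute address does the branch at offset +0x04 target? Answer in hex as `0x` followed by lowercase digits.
0xc280

off 0x04: read 0a 40 as little → 0x400a
  top 4b → 0x4 → bz [J]
  imm: (w>>0)&0xfff=0xa → $10
  target = base 0xc270 + off 0x04 + 2 + imm 10 = 0xc280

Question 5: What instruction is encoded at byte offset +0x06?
@+06  little-endian(c0 ff) = 0xffc0
  top 4b → 0xf → band [RR]
  rd: (w>>9)&0x7=0x7 → R7
  rs: (w>>6)&0x7=0x7 → R7

band R7, R7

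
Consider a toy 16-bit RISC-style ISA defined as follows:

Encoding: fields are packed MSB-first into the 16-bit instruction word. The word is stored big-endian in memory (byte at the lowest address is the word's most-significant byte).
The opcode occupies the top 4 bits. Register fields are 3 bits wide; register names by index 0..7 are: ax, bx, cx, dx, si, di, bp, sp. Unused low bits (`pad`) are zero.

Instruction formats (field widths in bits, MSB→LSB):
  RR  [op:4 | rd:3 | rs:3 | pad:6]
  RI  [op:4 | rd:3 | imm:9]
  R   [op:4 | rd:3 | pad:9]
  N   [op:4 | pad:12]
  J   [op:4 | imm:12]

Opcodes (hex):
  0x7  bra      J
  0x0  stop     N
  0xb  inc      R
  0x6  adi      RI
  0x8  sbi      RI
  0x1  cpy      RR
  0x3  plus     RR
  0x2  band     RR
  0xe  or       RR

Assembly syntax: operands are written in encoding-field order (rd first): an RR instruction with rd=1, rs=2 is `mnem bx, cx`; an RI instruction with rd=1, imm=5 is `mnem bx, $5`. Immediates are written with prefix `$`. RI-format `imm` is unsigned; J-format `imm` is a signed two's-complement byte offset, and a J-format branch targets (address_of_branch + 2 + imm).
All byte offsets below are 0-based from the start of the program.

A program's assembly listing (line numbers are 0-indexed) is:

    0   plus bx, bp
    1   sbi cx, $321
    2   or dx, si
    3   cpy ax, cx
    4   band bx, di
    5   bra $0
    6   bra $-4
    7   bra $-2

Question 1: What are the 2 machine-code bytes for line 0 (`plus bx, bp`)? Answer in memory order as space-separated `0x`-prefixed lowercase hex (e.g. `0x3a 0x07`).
line 0 (plus): pack op=0x3:4|rd=1:3|rs=6:3|pad=0:6 = 0x3380; big→ 33 80

0x33 0x80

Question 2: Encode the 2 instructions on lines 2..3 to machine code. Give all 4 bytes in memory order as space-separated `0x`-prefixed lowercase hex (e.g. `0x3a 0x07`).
0xe7 0x00 0x10 0x80

2. or fields op=0xe:4|rd=3:3|rs=4:3|pad=0:6 → word e700h → e7 00
3. cpy fields op=0x1:4|rd=0:3|rs=2:3|pad=0:6 → word 1080h → 10 80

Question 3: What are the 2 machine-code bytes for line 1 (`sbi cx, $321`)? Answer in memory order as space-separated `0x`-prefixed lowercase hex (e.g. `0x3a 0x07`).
line 1 (sbi): pack op=0x8:4|rd=2:3|imm=321:9 = 0x8541; big→ 85 41

0x85 0x41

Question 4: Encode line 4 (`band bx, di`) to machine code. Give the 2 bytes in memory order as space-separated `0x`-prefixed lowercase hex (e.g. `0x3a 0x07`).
L4: band op=0x2:4|rd=1:3|rs=5:3|pad=0:6 ⇒ 0x2340 ⇒ big 23 40

0x23 0x40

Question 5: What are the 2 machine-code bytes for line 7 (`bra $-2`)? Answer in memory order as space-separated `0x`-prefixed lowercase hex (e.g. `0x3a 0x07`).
7. bra fields op=0x7:4|imm=-2:12 → word 7ffeh → 7f fe

0x7f 0xfe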